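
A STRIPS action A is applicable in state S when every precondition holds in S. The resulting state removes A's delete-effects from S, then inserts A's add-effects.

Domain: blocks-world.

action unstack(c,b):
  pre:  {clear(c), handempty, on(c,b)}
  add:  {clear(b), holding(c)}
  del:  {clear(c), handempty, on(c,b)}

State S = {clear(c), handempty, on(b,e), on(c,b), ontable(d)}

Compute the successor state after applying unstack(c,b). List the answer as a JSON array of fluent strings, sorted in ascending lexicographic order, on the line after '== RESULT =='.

Compute (S \ del) ∪ add:
  pre ⊆ S: {clear(c), handempty, on(c,b)} ⊆ S  — applicable
  S \ del = {on(b,e), ontable(d)}
  ∪ add   = {clear(b), holding(c), on(b,e), ontable(d)}

== RESULT ==
["clear(b)", "holding(c)", "on(b,e)", "ontable(d)"]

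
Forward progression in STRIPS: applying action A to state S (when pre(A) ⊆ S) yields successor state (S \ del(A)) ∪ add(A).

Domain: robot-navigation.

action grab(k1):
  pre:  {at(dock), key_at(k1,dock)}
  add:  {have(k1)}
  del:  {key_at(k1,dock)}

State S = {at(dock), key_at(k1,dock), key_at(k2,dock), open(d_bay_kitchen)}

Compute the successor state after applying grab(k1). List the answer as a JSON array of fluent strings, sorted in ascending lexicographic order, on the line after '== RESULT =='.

Progress:
  pre ⊆ S: {at(dock), key_at(k1,dock)} ⊆ S  — applicable
  S \ del = {at(dock), key_at(k2,dock), open(d_bay_kitchen)}
  ∪ add   = {at(dock), have(k1), key_at(k2,dock), open(d_bay_kitchen)}

== RESULT ==
["at(dock)", "have(k1)", "key_at(k2,dock)", "open(d_bay_kitchen)"]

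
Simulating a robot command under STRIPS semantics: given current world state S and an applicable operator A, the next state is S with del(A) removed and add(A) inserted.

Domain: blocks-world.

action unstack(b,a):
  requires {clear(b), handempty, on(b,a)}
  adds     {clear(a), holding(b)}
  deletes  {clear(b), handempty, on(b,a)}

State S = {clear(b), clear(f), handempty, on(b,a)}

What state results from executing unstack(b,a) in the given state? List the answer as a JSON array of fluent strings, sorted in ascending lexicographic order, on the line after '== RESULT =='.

Compute (S \ del) ∪ add:
  pre ⊆ S: {clear(b), handempty, on(b,a)} ⊆ S  — applicable
  S \ del = {clear(f)}
  ∪ add   = {clear(a), clear(f), holding(b)}

== RESULT ==
["clear(a)", "clear(f)", "holding(b)"]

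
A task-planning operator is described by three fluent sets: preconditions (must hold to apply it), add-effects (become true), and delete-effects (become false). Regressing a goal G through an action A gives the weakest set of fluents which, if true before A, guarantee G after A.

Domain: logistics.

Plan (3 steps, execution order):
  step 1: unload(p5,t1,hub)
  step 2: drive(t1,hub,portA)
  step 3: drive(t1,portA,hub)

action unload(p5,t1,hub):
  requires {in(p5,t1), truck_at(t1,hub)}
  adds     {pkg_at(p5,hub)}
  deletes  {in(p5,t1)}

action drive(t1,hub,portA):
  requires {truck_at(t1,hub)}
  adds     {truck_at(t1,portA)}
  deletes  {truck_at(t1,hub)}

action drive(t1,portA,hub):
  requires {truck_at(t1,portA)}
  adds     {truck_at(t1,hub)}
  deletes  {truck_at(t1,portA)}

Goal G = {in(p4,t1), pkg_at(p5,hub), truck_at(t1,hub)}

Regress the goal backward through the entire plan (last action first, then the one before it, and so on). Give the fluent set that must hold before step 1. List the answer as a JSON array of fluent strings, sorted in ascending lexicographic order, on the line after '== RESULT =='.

Work backward from the goal:
  through step 3 (drive(t1,portA,hub)): drop {truck_at(t1,hub)}, keep {in(p4,t1), pkg_at(p5,hub)}, require {truck_at(t1,portA)}
    → {in(p4,t1), pkg_at(p5,hub), truck_at(t1,portA)}
  through step 2 (drive(t1,hub,portA)): drop {truck_at(t1,portA)}, keep {in(p4,t1), pkg_at(p5,hub)}, require {truck_at(t1,hub)}
    → {in(p4,t1), pkg_at(p5,hub), truck_at(t1,hub)}
  through step 1 (unload(p5,t1,hub)): drop {pkg_at(p5,hub)}, keep {in(p4,t1), truck_at(t1,hub)}, require {in(p5,t1), truck_at(t1,hub)}
    → {in(p4,t1), in(p5,t1), truck_at(t1,hub)}

== RESULT ==
["in(p4,t1)", "in(p5,t1)", "truck_at(t1,hub)"]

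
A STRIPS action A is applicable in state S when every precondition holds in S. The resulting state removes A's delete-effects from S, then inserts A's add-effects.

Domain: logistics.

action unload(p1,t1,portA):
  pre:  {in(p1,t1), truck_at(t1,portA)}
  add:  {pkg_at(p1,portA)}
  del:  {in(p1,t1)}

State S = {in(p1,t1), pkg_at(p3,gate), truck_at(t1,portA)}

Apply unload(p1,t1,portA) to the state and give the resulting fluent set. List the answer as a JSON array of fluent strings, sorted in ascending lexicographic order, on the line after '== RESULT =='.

Compute (S \ del) ∪ add:
  pre ⊆ S: {in(p1,t1), truck_at(t1,portA)} ⊆ S  — applicable
  S \ del = {pkg_at(p3,gate), truck_at(t1,portA)}
  ∪ add   = {pkg_at(p1,portA), pkg_at(p3,gate), truck_at(t1,portA)}

== RESULT ==
["pkg_at(p1,portA)", "pkg_at(p3,gate)", "truck_at(t1,portA)"]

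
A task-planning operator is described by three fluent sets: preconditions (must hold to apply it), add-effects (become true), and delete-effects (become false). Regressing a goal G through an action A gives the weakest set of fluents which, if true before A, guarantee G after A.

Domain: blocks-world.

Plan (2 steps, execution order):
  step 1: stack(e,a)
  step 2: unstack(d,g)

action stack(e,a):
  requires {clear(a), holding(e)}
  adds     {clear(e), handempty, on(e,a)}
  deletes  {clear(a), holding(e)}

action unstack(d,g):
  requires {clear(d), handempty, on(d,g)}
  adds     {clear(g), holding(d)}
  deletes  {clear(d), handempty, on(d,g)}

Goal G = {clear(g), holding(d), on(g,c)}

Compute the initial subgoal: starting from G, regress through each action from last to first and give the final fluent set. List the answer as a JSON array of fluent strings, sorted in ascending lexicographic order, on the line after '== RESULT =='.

Work backward from the goal:
  through step 2 (unstack(d,g)): drop {clear(g), holding(d)}, keep {on(g,c)}, require {clear(d), handempty, on(d,g)}
    → {clear(d), handempty, on(d,g), on(g,c)}
  through step 1 (stack(e,a)): drop {handempty}, keep {clear(d), on(d,g), on(g,c)}, require {clear(a), holding(e)}
    → {clear(a), clear(d), holding(e), on(d,g), on(g,c)}

== RESULT ==
["clear(a)", "clear(d)", "holding(e)", "on(d,g)", "on(g,c)"]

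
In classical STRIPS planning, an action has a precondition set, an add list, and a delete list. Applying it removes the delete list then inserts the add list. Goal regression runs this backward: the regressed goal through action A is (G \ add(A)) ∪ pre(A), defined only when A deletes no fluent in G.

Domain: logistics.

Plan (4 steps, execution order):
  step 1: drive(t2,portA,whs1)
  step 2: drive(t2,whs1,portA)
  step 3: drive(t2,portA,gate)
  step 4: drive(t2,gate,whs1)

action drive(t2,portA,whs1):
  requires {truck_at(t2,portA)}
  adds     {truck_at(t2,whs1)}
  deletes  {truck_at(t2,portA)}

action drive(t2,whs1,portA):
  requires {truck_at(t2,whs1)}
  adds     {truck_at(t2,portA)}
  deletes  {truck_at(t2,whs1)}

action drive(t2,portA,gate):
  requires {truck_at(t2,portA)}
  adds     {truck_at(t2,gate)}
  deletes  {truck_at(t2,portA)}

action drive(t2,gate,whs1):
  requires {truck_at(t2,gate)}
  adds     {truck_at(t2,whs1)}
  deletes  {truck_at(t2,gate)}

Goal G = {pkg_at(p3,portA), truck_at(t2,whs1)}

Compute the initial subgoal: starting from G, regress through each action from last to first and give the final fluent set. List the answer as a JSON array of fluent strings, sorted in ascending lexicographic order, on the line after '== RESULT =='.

Work backward from the goal:
  through step 4 (drive(t2,gate,whs1)): drop {truck_at(t2,whs1)}, keep {pkg_at(p3,portA)}, require {truck_at(t2,gate)}
    → {pkg_at(p3,portA), truck_at(t2,gate)}
  through step 3 (drive(t2,portA,gate)): drop {truck_at(t2,gate)}, keep {pkg_at(p3,portA)}, require {truck_at(t2,portA)}
    → {pkg_at(p3,portA), truck_at(t2,portA)}
  through step 2 (drive(t2,whs1,portA)): drop {truck_at(t2,portA)}, keep {pkg_at(p3,portA)}, require {truck_at(t2,whs1)}
    → {pkg_at(p3,portA), truck_at(t2,whs1)}
  through step 1 (drive(t2,portA,whs1)): drop {truck_at(t2,whs1)}, keep {pkg_at(p3,portA)}, require {truck_at(t2,portA)}
    → {pkg_at(p3,portA), truck_at(t2,portA)}

== RESULT ==
["pkg_at(p3,portA)", "truck_at(t2,portA)"]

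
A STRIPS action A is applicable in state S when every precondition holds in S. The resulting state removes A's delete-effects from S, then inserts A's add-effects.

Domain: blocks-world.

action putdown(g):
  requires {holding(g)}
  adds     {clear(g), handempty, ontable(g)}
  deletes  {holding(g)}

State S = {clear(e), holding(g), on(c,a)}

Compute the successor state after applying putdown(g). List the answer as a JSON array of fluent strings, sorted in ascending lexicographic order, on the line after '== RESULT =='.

Progress:
  pre ⊆ S: {holding(g)} ⊆ S  — applicable
  S \ del = {clear(e), on(c,a)}
  ∪ add   = {clear(e), clear(g), handempty, on(c,a), ontable(g)}

== RESULT ==
["clear(e)", "clear(g)", "handempty", "on(c,a)", "ontable(g)"]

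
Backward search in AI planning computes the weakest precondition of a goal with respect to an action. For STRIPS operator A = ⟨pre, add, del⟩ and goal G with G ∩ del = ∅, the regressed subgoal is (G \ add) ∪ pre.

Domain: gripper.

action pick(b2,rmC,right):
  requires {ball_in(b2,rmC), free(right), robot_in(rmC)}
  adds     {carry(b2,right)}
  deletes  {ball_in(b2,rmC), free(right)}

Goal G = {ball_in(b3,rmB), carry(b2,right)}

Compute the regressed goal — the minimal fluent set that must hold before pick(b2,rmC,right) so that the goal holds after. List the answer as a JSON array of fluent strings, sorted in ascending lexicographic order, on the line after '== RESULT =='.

Compute (G \ add) ∪ pre:
  G ∩ del = {}  (empty — regression defined)
  G \ add = {ball_in(b3,rmB), carry(b2,right)} \ {carry(b2,right)} = {ball_in(b3,rmB)}
  ∪ pre   = {ball_in(b3,rmB)} ∪ {ball_in(b2,rmC), free(right), robot_in(rmC)}
          = {ball_in(b2,rmC), ball_in(b3,rmB), free(right), robot_in(rmC)}

== RESULT ==
["ball_in(b2,rmC)", "ball_in(b3,rmB)", "free(right)", "robot_in(rmC)"]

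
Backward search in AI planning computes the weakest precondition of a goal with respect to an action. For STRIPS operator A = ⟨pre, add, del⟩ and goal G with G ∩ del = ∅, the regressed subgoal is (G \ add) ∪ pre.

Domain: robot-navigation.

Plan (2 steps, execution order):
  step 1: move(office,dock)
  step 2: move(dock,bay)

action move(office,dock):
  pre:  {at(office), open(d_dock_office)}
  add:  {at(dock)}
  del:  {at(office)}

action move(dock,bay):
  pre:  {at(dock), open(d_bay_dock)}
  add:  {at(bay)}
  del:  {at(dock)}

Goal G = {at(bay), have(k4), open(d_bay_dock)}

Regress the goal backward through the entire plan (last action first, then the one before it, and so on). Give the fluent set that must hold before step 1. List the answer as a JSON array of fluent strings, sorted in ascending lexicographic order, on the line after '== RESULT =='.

Regress step by step:
  through step 2 (move(dock,bay)): drop {at(bay)}, keep {have(k4), open(d_bay_dock)}, require {at(dock), open(d_bay_dock)}
    → {at(dock), have(k4), open(d_bay_dock)}
  through step 1 (move(office,dock)): drop {at(dock)}, keep {have(k4), open(d_bay_dock)}, require {at(office), open(d_dock_office)}
    → {at(office), have(k4), open(d_bay_dock), open(d_dock_office)}

== RESULT ==
["at(office)", "have(k4)", "open(d_bay_dock)", "open(d_dock_office)"]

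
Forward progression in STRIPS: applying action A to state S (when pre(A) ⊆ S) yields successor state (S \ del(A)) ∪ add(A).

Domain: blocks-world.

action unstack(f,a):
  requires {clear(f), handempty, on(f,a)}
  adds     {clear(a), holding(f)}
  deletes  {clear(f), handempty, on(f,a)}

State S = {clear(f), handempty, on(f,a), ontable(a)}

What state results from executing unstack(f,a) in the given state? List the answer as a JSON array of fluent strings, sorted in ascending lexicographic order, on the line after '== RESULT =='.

Progress:
  pre ⊆ S: {clear(f), handempty, on(f,a)} ⊆ S  — applicable
  S \ del = {ontable(a)}
  ∪ add   = {clear(a), holding(f), ontable(a)}

== RESULT ==
["clear(a)", "holding(f)", "ontable(a)"]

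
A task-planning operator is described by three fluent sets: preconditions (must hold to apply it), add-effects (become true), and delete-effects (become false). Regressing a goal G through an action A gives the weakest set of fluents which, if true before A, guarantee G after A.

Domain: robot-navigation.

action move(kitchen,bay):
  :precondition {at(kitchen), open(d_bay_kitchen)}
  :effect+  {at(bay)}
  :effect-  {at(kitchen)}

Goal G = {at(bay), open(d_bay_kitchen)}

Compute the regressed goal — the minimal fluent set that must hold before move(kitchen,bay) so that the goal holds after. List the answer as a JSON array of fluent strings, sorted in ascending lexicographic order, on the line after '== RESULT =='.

Regress:
  G ∩ del = {}  (empty — regression defined)
  G \ add = {at(bay), open(d_bay_kitchen)} \ {at(bay)} = {open(d_bay_kitchen)}
  ∪ pre   = {open(d_bay_kitchen)} ∪ {at(kitchen), open(d_bay_kitchen)}
          = {at(kitchen), open(d_bay_kitchen)}

== RESULT ==
["at(kitchen)", "open(d_bay_kitchen)"]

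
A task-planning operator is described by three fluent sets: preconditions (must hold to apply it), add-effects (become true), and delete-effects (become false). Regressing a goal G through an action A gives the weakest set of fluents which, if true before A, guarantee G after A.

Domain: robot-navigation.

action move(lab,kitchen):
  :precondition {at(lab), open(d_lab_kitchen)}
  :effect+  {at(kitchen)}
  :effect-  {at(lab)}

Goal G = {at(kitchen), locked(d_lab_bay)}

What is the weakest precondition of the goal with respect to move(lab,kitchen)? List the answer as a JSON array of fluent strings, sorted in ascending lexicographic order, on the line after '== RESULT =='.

Regress:
  G ∩ del = {}  (empty — regression defined)
  G \ add = {at(kitchen), locked(d_lab_bay)} \ {at(kitchen)} = {locked(d_lab_bay)}
  ∪ pre   = {locked(d_lab_bay)} ∪ {at(lab), open(d_lab_kitchen)}
          = {at(lab), locked(d_lab_bay), open(d_lab_kitchen)}

== RESULT ==
["at(lab)", "locked(d_lab_bay)", "open(d_lab_kitchen)"]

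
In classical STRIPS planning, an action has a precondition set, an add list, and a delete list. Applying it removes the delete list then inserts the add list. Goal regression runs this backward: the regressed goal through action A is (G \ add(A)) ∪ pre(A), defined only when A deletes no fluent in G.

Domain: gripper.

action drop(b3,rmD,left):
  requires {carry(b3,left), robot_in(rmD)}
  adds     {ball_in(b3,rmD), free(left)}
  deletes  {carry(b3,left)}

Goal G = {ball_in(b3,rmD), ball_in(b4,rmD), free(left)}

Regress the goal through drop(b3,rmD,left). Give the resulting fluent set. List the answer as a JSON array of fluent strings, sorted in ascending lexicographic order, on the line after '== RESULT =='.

Compute (G \ add) ∪ pre:
  G ∩ del = {}  (empty — regression defined)
  G \ add = {ball_in(b3,rmD), ball_in(b4,rmD), free(left)} \ {ball_in(b3,rmD), free(left)} = {ball_in(b4,rmD)}
  ∪ pre   = {ball_in(b4,rmD)} ∪ {carry(b3,left), robot_in(rmD)}
          = {ball_in(b4,rmD), carry(b3,left), robot_in(rmD)}

== RESULT ==
["ball_in(b4,rmD)", "carry(b3,left)", "robot_in(rmD)"]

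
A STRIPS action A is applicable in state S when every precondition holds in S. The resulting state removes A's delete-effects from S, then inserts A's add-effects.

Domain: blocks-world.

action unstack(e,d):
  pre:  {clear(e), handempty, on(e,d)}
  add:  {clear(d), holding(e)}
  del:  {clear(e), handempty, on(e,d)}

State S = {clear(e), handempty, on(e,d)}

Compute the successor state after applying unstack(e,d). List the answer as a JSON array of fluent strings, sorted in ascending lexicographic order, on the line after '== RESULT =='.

Progress:
  pre ⊆ S: {clear(e), handempty, on(e,d)} ⊆ S  — applicable
  S \ del = {}
  ∪ add   = {clear(d), holding(e)}

== RESULT ==
["clear(d)", "holding(e)"]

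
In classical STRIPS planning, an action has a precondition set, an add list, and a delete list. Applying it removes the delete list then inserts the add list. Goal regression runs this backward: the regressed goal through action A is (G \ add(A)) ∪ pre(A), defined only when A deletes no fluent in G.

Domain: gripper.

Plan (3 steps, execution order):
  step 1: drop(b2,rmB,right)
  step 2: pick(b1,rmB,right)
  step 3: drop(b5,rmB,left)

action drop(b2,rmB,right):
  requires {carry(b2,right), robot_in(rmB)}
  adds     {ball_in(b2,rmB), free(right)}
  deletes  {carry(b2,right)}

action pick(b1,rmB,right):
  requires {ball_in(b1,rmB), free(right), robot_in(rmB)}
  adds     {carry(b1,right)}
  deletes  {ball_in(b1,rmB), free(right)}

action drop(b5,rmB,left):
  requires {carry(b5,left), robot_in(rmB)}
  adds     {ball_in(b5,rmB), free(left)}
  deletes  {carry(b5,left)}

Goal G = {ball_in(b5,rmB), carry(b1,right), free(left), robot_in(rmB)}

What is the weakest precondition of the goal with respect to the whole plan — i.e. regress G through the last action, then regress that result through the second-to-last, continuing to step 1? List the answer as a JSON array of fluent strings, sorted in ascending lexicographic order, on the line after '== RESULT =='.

Work backward from the goal:
  through step 3 (drop(b5,rmB,left)): drop {ball_in(b5,rmB), free(left)}, keep {carry(b1,right), robot_in(rmB)}, require {carry(b5,left), robot_in(rmB)}
    → {carry(b1,right), carry(b5,left), robot_in(rmB)}
  through step 2 (pick(b1,rmB,right)): drop {carry(b1,right)}, keep {carry(b5,left), robot_in(rmB)}, require {ball_in(b1,rmB), free(right), robot_in(rmB)}
    → {ball_in(b1,rmB), carry(b5,left), free(right), robot_in(rmB)}
  through step 1 (drop(b2,rmB,right)): drop {free(right)}, keep {ball_in(b1,rmB), carry(b5,left), robot_in(rmB)}, require {carry(b2,right), robot_in(rmB)}
    → {ball_in(b1,rmB), carry(b2,right), carry(b5,left), robot_in(rmB)}

== RESULT ==
["ball_in(b1,rmB)", "carry(b2,right)", "carry(b5,left)", "robot_in(rmB)"]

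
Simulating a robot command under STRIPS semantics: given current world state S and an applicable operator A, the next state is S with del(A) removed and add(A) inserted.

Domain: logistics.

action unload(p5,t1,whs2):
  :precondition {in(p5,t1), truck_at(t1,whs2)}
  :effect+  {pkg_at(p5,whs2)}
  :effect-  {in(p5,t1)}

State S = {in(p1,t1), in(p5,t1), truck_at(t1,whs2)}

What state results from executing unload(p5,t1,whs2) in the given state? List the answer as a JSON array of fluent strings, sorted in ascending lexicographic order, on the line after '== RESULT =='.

Compute (S \ del) ∪ add:
  pre ⊆ S: {in(p5,t1), truck_at(t1,whs2)} ⊆ S  — applicable
  S \ del = {in(p1,t1), truck_at(t1,whs2)}
  ∪ add   = {in(p1,t1), pkg_at(p5,whs2), truck_at(t1,whs2)}

== RESULT ==
["in(p1,t1)", "pkg_at(p5,whs2)", "truck_at(t1,whs2)"]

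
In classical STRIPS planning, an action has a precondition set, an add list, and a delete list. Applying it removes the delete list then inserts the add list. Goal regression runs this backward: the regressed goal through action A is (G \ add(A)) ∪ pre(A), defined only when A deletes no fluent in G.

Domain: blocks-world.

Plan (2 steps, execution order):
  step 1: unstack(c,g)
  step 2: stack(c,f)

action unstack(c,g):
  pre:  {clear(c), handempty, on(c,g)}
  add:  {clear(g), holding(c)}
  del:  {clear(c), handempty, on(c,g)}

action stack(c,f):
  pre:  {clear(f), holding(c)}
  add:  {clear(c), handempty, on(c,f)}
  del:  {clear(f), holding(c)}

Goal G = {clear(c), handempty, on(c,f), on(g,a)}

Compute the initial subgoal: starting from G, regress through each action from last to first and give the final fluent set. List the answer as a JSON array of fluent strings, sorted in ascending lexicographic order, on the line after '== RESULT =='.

Work backward from the goal:
  through step 2 (stack(c,f)): drop {clear(c), handempty, on(c,f)}, keep {on(g,a)}, require {clear(f), holding(c)}
    → {clear(f), holding(c), on(g,a)}
  through step 1 (unstack(c,g)): drop {holding(c)}, keep {clear(f), on(g,a)}, require {clear(c), handempty, on(c,g)}
    → {clear(c), clear(f), handempty, on(c,g), on(g,a)}

== RESULT ==
["clear(c)", "clear(f)", "handempty", "on(c,g)", "on(g,a)"]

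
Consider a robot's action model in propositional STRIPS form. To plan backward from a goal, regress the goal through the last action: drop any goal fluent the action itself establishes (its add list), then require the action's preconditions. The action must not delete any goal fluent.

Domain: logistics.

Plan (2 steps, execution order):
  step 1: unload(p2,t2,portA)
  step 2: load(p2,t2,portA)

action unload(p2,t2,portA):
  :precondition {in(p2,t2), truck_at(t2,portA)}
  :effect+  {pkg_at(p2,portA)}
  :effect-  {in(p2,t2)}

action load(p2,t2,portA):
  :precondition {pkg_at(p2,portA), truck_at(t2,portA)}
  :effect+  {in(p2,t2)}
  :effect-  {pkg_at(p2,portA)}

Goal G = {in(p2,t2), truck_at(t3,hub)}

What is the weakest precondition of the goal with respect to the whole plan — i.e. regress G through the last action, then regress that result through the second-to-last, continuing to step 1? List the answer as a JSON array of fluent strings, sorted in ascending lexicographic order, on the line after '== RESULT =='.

Work backward from the goal:
  through step 2 (load(p2,t2,portA)): drop {in(p2,t2)}, keep {truck_at(t3,hub)}, require {pkg_at(p2,portA), truck_at(t2,portA)}
    → {pkg_at(p2,portA), truck_at(t2,portA), truck_at(t3,hub)}
  through step 1 (unload(p2,t2,portA)): drop {pkg_at(p2,portA)}, keep {truck_at(t2,portA), truck_at(t3,hub)}, require {in(p2,t2), truck_at(t2,portA)}
    → {in(p2,t2), truck_at(t2,portA), truck_at(t3,hub)}

== RESULT ==
["in(p2,t2)", "truck_at(t2,portA)", "truck_at(t3,hub)"]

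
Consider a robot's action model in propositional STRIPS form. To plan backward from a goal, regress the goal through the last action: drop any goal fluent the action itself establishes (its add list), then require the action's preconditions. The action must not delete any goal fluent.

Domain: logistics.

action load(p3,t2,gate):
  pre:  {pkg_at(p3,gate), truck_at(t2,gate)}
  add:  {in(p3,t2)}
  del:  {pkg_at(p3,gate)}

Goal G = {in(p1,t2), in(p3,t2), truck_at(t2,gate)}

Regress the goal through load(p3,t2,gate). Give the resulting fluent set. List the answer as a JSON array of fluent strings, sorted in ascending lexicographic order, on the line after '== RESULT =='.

Compute (G \ add) ∪ pre:
  G ∩ del = {}  (empty — regression defined)
  G \ add = {in(p1,t2), in(p3,t2), truck_at(t2,gate)} \ {in(p3,t2)} = {in(p1,t2), truck_at(t2,gate)}
  ∪ pre   = {in(p1,t2), truck_at(t2,gate)} ∪ {pkg_at(p3,gate), truck_at(t2,gate)}
          = {in(p1,t2), pkg_at(p3,gate), truck_at(t2,gate)}

== RESULT ==
["in(p1,t2)", "pkg_at(p3,gate)", "truck_at(t2,gate)"]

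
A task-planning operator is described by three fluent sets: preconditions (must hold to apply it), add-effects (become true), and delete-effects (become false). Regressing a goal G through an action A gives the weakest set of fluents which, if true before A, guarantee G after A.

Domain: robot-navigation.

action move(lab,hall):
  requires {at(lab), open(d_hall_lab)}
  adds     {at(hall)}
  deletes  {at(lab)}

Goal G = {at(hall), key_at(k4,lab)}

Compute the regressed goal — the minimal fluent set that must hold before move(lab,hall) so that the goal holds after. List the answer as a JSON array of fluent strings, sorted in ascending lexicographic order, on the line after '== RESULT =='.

Regress:
  G ∩ del = {}  (empty — regression defined)
  G \ add = {at(hall), key_at(k4,lab)} \ {at(hall)} = {key_at(k4,lab)}
  ∪ pre   = {key_at(k4,lab)} ∪ {at(lab), open(d_hall_lab)}
          = {at(lab), key_at(k4,lab), open(d_hall_lab)}

== RESULT ==
["at(lab)", "key_at(k4,lab)", "open(d_hall_lab)"]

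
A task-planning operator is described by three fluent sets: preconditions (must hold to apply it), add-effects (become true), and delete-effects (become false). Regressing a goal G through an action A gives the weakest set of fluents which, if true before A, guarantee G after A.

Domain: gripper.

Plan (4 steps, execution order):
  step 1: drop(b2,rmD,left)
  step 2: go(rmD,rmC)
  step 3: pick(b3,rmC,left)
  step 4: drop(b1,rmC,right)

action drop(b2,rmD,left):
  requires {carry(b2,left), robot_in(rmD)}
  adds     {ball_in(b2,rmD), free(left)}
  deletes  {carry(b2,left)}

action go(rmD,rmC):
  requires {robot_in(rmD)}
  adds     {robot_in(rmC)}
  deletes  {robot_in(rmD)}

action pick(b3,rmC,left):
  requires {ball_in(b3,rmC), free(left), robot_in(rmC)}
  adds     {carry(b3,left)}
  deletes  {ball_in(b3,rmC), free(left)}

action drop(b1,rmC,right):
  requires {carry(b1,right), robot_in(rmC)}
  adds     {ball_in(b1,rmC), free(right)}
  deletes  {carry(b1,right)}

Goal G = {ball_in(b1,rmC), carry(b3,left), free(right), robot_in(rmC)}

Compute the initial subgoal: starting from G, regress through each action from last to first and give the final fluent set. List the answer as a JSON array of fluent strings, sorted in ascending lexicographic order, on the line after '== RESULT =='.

Regress step by step:
  through step 4 (drop(b1,rmC,right)): drop {ball_in(b1,rmC), free(right)}, keep {carry(b3,left), robot_in(rmC)}, require {carry(b1,right), robot_in(rmC)}
    → {carry(b1,right), carry(b3,left), robot_in(rmC)}
  through step 3 (pick(b3,rmC,left)): drop {carry(b3,left)}, keep {carry(b1,right), robot_in(rmC)}, require {ball_in(b3,rmC), free(left), robot_in(rmC)}
    → {ball_in(b3,rmC), carry(b1,right), free(left), robot_in(rmC)}
  through step 2 (go(rmD,rmC)): drop {robot_in(rmC)}, keep {ball_in(b3,rmC), carry(b1,right), free(left)}, require {robot_in(rmD)}
    → {ball_in(b3,rmC), carry(b1,right), free(left), robot_in(rmD)}
  through step 1 (drop(b2,rmD,left)): drop {free(left)}, keep {ball_in(b3,rmC), carry(b1,right), robot_in(rmD)}, require {carry(b2,left), robot_in(rmD)}
    → {ball_in(b3,rmC), carry(b1,right), carry(b2,left), robot_in(rmD)}

== RESULT ==
["ball_in(b3,rmC)", "carry(b1,right)", "carry(b2,left)", "robot_in(rmD)"]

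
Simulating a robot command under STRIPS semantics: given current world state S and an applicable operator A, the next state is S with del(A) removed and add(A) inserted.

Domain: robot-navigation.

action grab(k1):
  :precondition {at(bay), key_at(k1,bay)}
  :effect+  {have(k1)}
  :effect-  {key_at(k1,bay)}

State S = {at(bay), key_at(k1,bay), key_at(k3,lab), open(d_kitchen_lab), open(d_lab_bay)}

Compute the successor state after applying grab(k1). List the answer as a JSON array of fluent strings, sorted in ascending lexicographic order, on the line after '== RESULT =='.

Progress:
  pre ⊆ S: {at(bay), key_at(k1,bay)} ⊆ S  — applicable
  S \ del = {at(bay), key_at(k3,lab), open(d_kitchen_lab), open(d_lab_bay)}
  ∪ add   = {at(bay), have(k1), key_at(k3,lab), open(d_kitchen_lab), open(d_lab_bay)}

== RESULT ==
["at(bay)", "have(k1)", "key_at(k3,lab)", "open(d_kitchen_lab)", "open(d_lab_bay)"]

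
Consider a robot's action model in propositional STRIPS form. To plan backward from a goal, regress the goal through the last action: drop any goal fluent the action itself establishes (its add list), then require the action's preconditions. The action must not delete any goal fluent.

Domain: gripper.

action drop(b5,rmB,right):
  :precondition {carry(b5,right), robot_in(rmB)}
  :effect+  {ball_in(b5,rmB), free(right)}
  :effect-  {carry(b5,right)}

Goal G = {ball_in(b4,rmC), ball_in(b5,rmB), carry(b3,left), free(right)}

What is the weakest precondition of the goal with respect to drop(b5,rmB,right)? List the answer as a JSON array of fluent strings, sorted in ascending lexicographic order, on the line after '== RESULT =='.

Compute (G \ add) ∪ pre:
  G ∩ del = {}  (empty — regression defined)
  G \ add = {ball_in(b4,rmC), ball_in(b5,rmB), carry(b3,left), free(right)} \ {ball_in(b5,rmB), free(right)} = {ball_in(b4,rmC), carry(b3,left)}
  ∪ pre   = {ball_in(b4,rmC), carry(b3,left)} ∪ {carry(b5,right), robot_in(rmB)}
          = {ball_in(b4,rmC), carry(b3,left), carry(b5,right), robot_in(rmB)}

== RESULT ==
["ball_in(b4,rmC)", "carry(b3,left)", "carry(b5,right)", "robot_in(rmB)"]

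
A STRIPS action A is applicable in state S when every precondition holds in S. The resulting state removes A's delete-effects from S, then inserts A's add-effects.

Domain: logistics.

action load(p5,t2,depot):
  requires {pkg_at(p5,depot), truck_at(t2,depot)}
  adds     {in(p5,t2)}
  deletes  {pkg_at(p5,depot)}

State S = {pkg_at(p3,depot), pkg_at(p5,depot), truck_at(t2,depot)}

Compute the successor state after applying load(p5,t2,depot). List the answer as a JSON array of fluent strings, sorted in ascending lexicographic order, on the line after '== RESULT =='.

Compute (S \ del) ∪ add:
  pre ⊆ S: {pkg_at(p5,depot), truck_at(t2,depot)} ⊆ S  — applicable
  S \ del = {pkg_at(p3,depot), truck_at(t2,depot)}
  ∪ add   = {in(p5,t2), pkg_at(p3,depot), truck_at(t2,depot)}

== RESULT ==
["in(p5,t2)", "pkg_at(p3,depot)", "truck_at(t2,depot)"]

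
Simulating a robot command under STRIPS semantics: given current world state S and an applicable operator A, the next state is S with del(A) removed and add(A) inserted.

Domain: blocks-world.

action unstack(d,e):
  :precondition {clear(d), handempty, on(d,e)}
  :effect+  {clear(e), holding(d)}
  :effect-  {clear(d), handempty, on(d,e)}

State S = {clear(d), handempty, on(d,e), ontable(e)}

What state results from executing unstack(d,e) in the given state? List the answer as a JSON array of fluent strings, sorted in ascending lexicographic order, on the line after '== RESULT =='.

Compute (S \ del) ∪ add:
  pre ⊆ S: {clear(d), handempty, on(d,e)} ⊆ S  — applicable
  S \ del = {ontable(e)}
  ∪ add   = {clear(e), holding(d), ontable(e)}

== RESULT ==
["clear(e)", "holding(d)", "ontable(e)"]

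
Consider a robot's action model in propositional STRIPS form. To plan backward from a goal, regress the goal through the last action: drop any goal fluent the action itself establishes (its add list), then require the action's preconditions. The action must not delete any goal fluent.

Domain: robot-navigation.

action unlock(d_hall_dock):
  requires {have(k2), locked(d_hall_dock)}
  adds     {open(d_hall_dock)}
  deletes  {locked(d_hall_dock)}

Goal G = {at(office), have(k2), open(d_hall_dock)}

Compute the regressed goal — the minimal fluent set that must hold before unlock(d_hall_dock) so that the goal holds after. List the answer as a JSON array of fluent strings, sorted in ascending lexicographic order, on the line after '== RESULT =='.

Regress:
  G ∩ del = {}  (empty — regression defined)
  G \ add = {at(office), have(k2), open(d_hall_dock)} \ {open(d_hall_dock)} = {at(office), have(k2)}
  ∪ pre   = {at(office), have(k2)} ∪ {have(k2), locked(d_hall_dock)}
          = {at(office), have(k2), locked(d_hall_dock)}

== RESULT ==
["at(office)", "have(k2)", "locked(d_hall_dock)"]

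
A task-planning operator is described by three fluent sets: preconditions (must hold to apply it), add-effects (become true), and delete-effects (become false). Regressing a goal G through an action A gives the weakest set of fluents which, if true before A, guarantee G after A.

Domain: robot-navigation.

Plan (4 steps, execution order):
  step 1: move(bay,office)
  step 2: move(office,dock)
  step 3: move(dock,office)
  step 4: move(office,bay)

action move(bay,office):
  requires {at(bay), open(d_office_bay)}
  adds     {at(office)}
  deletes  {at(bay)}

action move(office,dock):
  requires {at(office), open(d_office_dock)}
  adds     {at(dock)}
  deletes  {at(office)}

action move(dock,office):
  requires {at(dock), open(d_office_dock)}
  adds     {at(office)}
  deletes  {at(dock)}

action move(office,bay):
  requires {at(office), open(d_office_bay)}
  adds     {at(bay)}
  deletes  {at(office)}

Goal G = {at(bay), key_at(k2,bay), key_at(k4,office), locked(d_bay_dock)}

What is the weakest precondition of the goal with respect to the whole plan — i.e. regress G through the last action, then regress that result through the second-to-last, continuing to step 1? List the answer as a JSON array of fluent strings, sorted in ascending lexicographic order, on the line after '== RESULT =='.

Regress step by step:
  through step 4 (move(office,bay)): drop {at(bay)}, keep {key_at(k2,bay), key_at(k4,office), locked(d_bay_dock)}, require {at(office), open(d_office_bay)}
    → {at(office), key_at(k2,bay), key_at(k4,office), locked(d_bay_dock), open(d_office_bay)}
  through step 3 (move(dock,office)): drop {at(office)}, keep {key_at(k2,bay), key_at(k4,office), locked(d_bay_dock), open(d_office_bay)}, require {at(dock), open(d_office_dock)}
    → {at(dock), key_at(k2,bay), key_at(k4,office), locked(d_bay_dock), open(d_office_bay), open(d_office_dock)}
  through step 2 (move(office,dock)): drop {at(dock)}, keep {key_at(k2,bay), key_at(k4,office), locked(d_bay_dock), open(d_office_bay), open(d_office_dock)}, require {at(office), open(d_office_dock)}
    → {at(office), key_at(k2,bay), key_at(k4,office), locked(d_bay_dock), open(d_office_bay), open(d_office_dock)}
  through step 1 (move(bay,office)): drop {at(office)}, keep {key_at(k2,bay), key_at(k4,office), locked(d_bay_dock), open(d_office_bay), open(d_office_dock)}, require {at(bay), open(d_office_bay)}
    → {at(bay), key_at(k2,bay), key_at(k4,office), locked(d_bay_dock), open(d_office_bay), open(d_office_dock)}

== RESULT ==
["at(bay)", "key_at(k2,bay)", "key_at(k4,office)", "locked(d_bay_dock)", "open(d_office_bay)", "open(d_office_dock)"]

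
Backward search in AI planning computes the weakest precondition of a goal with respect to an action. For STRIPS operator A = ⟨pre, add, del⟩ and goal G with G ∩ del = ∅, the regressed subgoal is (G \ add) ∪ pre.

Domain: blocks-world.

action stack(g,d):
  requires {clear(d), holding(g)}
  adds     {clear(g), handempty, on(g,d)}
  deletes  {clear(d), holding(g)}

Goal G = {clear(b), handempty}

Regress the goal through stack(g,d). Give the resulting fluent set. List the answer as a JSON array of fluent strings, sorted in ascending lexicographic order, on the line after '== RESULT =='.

Compute (G \ add) ∪ pre:
  G ∩ del = {}  (empty — regression defined)
  G \ add = {clear(b), handempty} \ {clear(g), handempty, on(g,d)} = {clear(b)}
  ∪ pre   = {clear(b)} ∪ {clear(d), holding(g)}
          = {clear(b), clear(d), holding(g)}

== RESULT ==
["clear(b)", "clear(d)", "holding(g)"]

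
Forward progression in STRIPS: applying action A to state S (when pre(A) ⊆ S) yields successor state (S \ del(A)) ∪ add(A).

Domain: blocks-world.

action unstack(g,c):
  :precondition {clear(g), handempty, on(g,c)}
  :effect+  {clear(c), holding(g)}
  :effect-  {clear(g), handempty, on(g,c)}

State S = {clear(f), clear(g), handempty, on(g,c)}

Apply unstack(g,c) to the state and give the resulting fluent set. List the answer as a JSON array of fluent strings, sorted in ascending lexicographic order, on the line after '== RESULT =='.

Compute (S \ del) ∪ add:
  pre ⊆ S: {clear(g), handempty, on(g,c)} ⊆ S  — applicable
  S \ del = {clear(f)}
  ∪ add   = {clear(c), clear(f), holding(g)}

== RESULT ==
["clear(c)", "clear(f)", "holding(g)"]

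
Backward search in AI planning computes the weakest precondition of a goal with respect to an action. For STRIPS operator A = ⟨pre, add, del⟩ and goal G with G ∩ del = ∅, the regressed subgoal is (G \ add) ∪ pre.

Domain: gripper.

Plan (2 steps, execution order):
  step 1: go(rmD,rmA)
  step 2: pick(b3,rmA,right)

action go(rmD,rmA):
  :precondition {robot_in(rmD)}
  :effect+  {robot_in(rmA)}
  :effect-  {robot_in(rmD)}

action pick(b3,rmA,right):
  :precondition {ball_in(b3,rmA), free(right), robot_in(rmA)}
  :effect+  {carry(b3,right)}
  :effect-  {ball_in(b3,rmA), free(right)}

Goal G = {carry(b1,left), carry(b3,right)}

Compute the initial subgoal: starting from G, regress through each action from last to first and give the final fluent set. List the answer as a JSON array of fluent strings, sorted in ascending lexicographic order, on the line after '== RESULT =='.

Regress step by step:
  through step 2 (pick(b3,rmA,right)): drop {carry(b3,right)}, keep {carry(b1,left)}, require {ball_in(b3,rmA), free(right), robot_in(rmA)}
    → {ball_in(b3,rmA), carry(b1,left), free(right), robot_in(rmA)}
  through step 1 (go(rmD,rmA)): drop {robot_in(rmA)}, keep {ball_in(b3,rmA), carry(b1,left), free(right)}, require {robot_in(rmD)}
    → {ball_in(b3,rmA), carry(b1,left), free(right), robot_in(rmD)}

== RESULT ==
["ball_in(b3,rmA)", "carry(b1,left)", "free(right)", "robot_in(rmD)"]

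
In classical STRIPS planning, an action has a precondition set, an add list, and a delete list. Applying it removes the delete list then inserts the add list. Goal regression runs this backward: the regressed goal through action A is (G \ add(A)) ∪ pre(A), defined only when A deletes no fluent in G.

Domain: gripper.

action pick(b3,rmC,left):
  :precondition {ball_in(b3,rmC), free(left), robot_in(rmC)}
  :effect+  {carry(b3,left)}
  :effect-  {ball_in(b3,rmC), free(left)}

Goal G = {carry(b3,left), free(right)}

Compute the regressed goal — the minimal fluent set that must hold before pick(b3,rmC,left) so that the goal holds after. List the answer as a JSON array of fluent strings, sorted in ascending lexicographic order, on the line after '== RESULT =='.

Compute (G \ add) ∪ pre:
  G ∩ del = {}  (empty — regression defined)
  G \ add = {carry(b3,left), free(right)} \ {carry(b3,left)} = {free(right)}
  ∪ pre   = {free(right)} ∪ {ball_in(b3,rmC), free(left), robot_in(rmC)}
          = {ball_in(b3,rmC), free(left), free(right), robot_in(rmC)}

== RESULT ==
["ball_in(b3,rmC)", "free(left)", "free(right)", "robot_in(rmC)"]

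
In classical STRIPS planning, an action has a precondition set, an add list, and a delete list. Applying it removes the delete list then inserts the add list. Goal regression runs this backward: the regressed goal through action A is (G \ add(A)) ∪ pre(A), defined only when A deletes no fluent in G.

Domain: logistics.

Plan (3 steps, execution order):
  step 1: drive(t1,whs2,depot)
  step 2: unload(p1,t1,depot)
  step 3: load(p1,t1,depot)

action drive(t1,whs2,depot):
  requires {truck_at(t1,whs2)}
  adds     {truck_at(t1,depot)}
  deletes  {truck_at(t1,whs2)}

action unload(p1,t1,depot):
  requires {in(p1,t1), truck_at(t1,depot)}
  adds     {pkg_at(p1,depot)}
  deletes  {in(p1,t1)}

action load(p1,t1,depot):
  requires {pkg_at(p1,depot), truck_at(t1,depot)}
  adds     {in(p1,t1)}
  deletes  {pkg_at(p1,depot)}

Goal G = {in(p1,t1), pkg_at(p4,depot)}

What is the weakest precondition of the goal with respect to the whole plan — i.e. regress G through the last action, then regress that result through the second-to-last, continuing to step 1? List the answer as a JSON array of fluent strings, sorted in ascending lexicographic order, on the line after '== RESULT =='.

Regress step by step:
  through step 3 (load(p1,t1,depot)): drop {in(p1,t1)}, keep {pkg_at(p4,depot)}, require {pkg_at(p1,depot), truck_at(t1,depot)}
    → {pkg_at(p1,depot), pkg_at(p4,depot), truck_at(t1,depot)}
  through step 2 (unload(p1,t1,depot)): drop {pkg_at(p1,depot)}, keep {pkg_at(p4,depot), truck_at(t1,depot)}, require {in(p1,t1), truck_at(t1,depot)}
    → {in(p1,t1), pkg_at(p4,depot), truck_at(t1,depot)}
  through step 1 (drive(t1,whs2,depot)): drop {truck_at(t1,depot)}, keep {in(p1,t1), pkg_at(p4,depot)}, require {truck_at(t1,whs2)}
    → {in(p1,t1), pkg_at(p4,depot), truck_at(t1,whs2)}

== RESULT ==
["in(p1,t1)", "pkg_at(p4,depot)", "truck_at(t1,whs2)"]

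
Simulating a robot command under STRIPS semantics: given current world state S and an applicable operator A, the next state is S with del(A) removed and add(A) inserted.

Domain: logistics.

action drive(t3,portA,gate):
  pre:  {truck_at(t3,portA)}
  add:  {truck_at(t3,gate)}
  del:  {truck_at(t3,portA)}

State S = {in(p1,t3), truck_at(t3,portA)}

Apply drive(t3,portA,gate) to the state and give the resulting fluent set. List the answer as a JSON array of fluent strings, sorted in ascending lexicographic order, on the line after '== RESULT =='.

Progress:
  pre ⊆ S: {truck_at(t3,portA)} ⊆ S  — applicable
  S \ del = {in(p1,t3)}
  ∪ add   = {in(p1,t3), truck_at(t3,gate)}

== RESULT ==
["in(p1,t3)", "truck_at(t3,gate)"]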